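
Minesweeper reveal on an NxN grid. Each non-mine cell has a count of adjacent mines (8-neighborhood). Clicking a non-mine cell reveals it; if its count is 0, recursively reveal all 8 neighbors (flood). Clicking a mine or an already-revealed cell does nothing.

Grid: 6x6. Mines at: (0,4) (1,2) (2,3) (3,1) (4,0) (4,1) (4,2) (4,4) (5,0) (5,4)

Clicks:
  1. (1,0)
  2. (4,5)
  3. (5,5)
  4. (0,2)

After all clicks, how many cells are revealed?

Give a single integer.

Answer: 9

Derivation:
Click 1 (1,0) count=0: revealed 6 new [(0,0) (0,1) (1,0) (1,1) (2,0) (2,1)] -> total=6
Click 2 (4,5) count=2: revealed 1 new [(4,5)] -> total=7
Click 3 (5,5) count=2: revealed 1 new [(5,5)] -> total=8
Click 4 (0,2) count=1: revealed 1 new [(0,2)] -> total=9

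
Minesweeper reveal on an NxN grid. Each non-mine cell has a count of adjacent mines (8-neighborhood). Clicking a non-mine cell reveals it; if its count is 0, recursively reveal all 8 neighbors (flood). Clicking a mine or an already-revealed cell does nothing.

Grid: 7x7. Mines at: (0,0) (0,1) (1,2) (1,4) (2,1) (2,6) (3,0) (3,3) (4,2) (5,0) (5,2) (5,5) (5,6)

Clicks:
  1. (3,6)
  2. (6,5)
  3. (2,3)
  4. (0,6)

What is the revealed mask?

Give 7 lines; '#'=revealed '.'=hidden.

Click 1 (3,6) count=1: revealed 1 new [(3,6)] -> total=1
Click 2 (6,5) count=2: revealed 1 new [(6,5)] -> total=2
Click 3 (2,3) count=3: revealed 1 new [(2,3)] -> total=3
Click 4 (0,6) count=0: revealed 4 new [(0,5) (0,6) (1,5) (1,6)] -> total=7

Answer: .....##
.....##
...#...
......#
.......
.......
.....#.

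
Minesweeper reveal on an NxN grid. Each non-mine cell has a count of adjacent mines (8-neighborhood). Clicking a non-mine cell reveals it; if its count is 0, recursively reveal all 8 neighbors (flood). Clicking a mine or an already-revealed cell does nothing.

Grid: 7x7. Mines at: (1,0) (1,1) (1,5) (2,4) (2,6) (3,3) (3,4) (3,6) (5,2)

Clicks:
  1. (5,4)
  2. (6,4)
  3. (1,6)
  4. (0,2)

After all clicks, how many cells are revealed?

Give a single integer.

Answer: 14

Derivation:
Click 1 (5,4) count=0: revealed 12 new [(4,3) (4,4) (4,5) (4,6) (5,3) (5,4) (5,5) (5,6) (6,3) (6,4) (6,5) (6,6)] -> total=12
Click 2 (6,4) count=0: revealed 0 new [(none)] -> total=12
Click 3 (1,6) count=2: revealed 1 new [(1,6)] -> total=13
Click 4 (0,2) count=1: revealed 1 new [(0,2)] -> total=14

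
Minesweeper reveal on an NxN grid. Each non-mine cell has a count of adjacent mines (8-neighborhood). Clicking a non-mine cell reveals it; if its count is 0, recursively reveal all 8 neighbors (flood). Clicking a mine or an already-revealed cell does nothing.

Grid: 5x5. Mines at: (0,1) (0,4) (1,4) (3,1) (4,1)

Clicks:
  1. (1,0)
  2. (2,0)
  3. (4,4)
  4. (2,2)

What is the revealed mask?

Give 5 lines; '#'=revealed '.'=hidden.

Click 1 (1,0) count=1: revealed 1 new [(1,0)] -> total=1
Click 2 (2,0) count=1: revealed 1 new [(2,0)] -> total=2
Click 3 (4,4) count=0: revealed 9 new [(2,2) (2,3) (2,4) (3,2) (3,3) (3,4) (4,2) (4,3) (4,4)] -> total=11
Click 4 (2,2) count=1: revealed 0 new [(none)] -> total=11

Answer: .....
#....
#.###
..###
..###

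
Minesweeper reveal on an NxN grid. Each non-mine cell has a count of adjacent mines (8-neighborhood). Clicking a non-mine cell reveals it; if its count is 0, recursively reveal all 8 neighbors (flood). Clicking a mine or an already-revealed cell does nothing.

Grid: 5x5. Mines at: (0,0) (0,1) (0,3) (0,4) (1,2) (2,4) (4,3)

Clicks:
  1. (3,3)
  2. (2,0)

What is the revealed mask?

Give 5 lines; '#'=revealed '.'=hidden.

Answer: .....
##...
###..
####.
###..

Derivation:
Click 1 (3,3) count=2: revealed 1 new [(3,3)] -> total=1
Click 2 (2,0) count=0: revealed 11 new [(1,0) (1,1) (2,0) (2,1) (2,2) (3,0) (3,1) (3,2) (4,0) (4,1) (4,2)] -> total=12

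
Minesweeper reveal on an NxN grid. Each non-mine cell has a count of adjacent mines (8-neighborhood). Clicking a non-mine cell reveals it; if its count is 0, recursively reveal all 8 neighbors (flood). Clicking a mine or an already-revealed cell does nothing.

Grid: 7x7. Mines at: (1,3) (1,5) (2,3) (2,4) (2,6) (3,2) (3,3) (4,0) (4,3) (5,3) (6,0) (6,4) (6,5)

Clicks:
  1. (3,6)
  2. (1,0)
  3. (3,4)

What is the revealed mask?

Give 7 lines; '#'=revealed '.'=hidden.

Answer: ###....
###....
###....
##..#.#
.......
.......
.......

Derivation:
Click 1 (3,6) count=1: revealed 1 new [(3,6)] -> total=1
Click 2 (1,0) count=0: revealed 11 new [(0,0) (0,1) (0,2) (1,0) (1,1) (1,2) (2,0) (2,1) (2,2) (3,0) (3,1)] -> total=12
Click 3 (3,4) count=4: revealed 1 new [(3,4)] -> total=13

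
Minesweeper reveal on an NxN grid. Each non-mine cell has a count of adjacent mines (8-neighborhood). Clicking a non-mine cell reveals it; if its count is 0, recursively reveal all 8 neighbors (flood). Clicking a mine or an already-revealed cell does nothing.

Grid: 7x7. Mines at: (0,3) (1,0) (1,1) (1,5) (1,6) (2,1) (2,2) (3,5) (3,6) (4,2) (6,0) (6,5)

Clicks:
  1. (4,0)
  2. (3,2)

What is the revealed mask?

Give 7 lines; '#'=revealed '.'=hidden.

Click 1 (4,0) count=0: revealed 6 new [(3,0) (3,1) (4,0) (4,1) (5,0) (5,1)] -> total=6
Click 2 (3,2) count=3: revealed 1 new [(3,2)] -> total=7

Answer: .......
.......
.......
###....
##.....
##.....
.......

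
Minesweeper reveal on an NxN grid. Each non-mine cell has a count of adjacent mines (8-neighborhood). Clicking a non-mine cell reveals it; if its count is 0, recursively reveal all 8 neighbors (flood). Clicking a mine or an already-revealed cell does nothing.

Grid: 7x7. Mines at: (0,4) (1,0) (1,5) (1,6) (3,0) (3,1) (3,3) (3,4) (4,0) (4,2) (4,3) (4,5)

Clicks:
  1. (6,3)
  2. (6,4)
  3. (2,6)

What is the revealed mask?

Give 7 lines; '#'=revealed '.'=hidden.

Answer: .......
.......
......#
.......
.......
#######
#######

Derivation:
Click 1 (6,3) count=0: revealed 14 new [(5,0) (5,1) (5,2) (5,3) (5,4) (5,5) (5,6) (6,0) (6,1) (6,2) (6,3) (6,4) (6,5) (6,6)] -> total=14
Click 2 (6,4) count=0: revealed 0 new [(none)] -> total=14
Click 3 (2,6) count=2: revealed 1 new [(2,6)] -> total=15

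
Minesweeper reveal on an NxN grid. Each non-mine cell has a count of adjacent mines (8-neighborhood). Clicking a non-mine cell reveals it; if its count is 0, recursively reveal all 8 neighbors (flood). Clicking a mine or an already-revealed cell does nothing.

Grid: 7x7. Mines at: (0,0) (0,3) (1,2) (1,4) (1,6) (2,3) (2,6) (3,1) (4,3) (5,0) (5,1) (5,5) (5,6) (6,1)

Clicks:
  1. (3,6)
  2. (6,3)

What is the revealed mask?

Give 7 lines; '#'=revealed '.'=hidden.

Click 1 (3,6) count=1: revealed 1 new [(3,6)] -> total=1
Click 2 (6,3) count=0: revealed 6 new [(5,2) (5,3) (5,4) (6,2) (6,3) (6,4)] -> total=7

Answer: .......
.......
.......
......#
.......
..###..
..###..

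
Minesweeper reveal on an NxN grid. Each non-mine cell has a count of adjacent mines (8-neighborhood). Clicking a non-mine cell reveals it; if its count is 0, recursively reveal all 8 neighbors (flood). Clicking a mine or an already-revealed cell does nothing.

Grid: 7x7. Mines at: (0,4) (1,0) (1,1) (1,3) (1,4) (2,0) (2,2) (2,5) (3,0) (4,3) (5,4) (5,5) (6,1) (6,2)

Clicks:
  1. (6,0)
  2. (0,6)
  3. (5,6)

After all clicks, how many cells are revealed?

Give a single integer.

Answer: 6

Derivation:
Click 1 (6,0) count=1: revealed 1 new [(6,0)] -> total=1
Click 2 (0,6) count=0: revealed 4 new [(0,5) (0,6) (1,5) (1,6)] -> total=5
Click 3 (5,6) count=1: revealed 1 new [(5,6)] -> total=6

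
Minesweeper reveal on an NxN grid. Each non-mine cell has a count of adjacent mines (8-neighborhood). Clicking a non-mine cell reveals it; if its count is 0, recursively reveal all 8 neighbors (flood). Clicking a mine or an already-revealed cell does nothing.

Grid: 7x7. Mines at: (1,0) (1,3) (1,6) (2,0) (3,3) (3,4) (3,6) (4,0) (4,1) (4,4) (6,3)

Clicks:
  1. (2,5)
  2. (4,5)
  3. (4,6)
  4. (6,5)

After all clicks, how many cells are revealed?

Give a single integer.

Click 1 (2,5) count=3: revealed 1 new [(2,5)] -> total=1
Click 2 (4,5) count=3: revealed 1 new [(4,5)] -> total=2
Click 3 (4,6) count=1: revealed 1 new [(4,6)] -> total=3
Click 4 (6,5) count=0: revealed 6 new [(5,4) (5,5) (5,6) (6,4) (6,5) (6,6)] -> total=9

Answer: 9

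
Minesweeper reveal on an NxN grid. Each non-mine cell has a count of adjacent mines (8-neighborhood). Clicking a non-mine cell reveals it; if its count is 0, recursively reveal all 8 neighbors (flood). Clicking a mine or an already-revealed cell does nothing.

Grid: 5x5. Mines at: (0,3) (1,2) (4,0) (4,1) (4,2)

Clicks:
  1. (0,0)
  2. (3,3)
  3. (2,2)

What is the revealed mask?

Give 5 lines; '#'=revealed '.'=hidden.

Answer: ##...
##...
###..
##.#.
.....

Derivation:
Click 1 (0,0) count=0: revealed 8 new [(0,0) (0,1) (1,0) (1,1) (2,0) (2,1) (3,0) (3,1)] -> total=8
Click 2 (3,3) count=1: revealed 1 new [(3,3)] -> total=9
Click 3 (2,2) count=1: revealed 1 new [(2,2)] -> total=10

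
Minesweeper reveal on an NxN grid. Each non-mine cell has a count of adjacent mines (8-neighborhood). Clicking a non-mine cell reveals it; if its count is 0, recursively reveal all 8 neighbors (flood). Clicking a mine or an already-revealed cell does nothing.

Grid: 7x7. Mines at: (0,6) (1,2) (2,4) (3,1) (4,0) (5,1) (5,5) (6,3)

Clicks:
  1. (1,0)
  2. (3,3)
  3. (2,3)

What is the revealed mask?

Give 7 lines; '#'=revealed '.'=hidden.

Click 1 (1,0) count=0: revealed 6 new [(0,0) (0,1) (1,0) (1,1) (2,0) (2,1)] -> total=6
Click 2 (3,3) count=1: revealed 1 new [(3,3)] -> total=7
Click 3 (2,3) count=2: revealed 1 new [(2,3)] -> total=8

Answer: ##.....
##.....
##.#...
...#...
.......
.......
.......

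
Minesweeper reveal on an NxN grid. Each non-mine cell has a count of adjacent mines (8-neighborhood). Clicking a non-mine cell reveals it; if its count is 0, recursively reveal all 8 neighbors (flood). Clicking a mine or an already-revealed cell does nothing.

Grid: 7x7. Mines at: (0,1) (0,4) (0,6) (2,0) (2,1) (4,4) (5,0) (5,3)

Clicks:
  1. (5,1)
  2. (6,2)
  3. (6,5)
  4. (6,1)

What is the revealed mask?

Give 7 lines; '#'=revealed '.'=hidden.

Click 1 (5,1) count=1: revealed 1 new [(5,1)] -> total=1
Click 2 (6,2) count=1: revealed 1 new [(6,2)] -> total=2
Click 3 (6,5) count=0: revealed 23 new [(1,2) (1,3) (1,4) (1,5) (1,6) (2,2) (2,3) (2,4) (2,5) (2,6) (3,2) (3,3) (3,4) (3,5) (3,6) (4,5) (4,6) (5,4) (5,5) (5,6) (6,4) (6,5) (6,6)] -> total=25
Click 4 (6,1) count=1: revealed 1 new [(6,1)] -> total=26

Answer: .......
..#####
..#####
..#####
.....##
.#..###
.##.###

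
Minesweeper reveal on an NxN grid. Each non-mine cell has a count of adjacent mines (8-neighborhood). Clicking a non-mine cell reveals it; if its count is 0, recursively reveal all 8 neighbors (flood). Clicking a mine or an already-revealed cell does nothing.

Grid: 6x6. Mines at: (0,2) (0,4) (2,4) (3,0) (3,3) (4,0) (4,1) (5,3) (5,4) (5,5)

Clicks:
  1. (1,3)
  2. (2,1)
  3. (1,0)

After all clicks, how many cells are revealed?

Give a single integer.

Click 1 (1,3) count=3: revealed 1 new [(1,3)] -> total=1
Click 2 (2,1) count=1: revealed 1 new [(2,1)] -> total=2
Click 3 (1,0) count=0: revealed 5 new [(0,0) (0,1) (1,0) (1,1) (2,0)] -> total=7

Answer: 7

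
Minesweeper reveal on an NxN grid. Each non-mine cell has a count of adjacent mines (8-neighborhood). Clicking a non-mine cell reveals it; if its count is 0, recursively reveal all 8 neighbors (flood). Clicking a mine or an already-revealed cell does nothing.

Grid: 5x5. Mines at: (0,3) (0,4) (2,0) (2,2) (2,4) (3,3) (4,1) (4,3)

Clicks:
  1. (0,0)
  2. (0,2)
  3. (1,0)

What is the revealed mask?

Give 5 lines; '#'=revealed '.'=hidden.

Answer: ###..
###..
.....
.....
.....

Derivation:
Click 1 (0,0) count=0: revealed 6 new [(0,0) (0,1) (0,2) (1,0) (1,1) (1,2)] -> total=6
Click 2 (0,2) count=1: revealed 0 new [(none)] -> total=6
Click 3 (1,0) count=1: revealed 0 new [(none)] -> total=6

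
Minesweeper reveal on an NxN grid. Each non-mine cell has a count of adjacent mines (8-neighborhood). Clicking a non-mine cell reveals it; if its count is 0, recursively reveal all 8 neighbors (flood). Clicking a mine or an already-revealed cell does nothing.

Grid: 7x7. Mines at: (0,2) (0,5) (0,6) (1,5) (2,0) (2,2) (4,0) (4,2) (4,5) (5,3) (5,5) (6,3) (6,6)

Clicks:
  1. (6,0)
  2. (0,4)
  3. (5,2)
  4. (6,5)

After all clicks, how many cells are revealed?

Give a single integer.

Answer: 8

Derivation:
Click 1 (6,0) count=0: revealed 6 new [(5,0) (5,1) (5,2) (6,0) (6,1) (6,2)] -> total=6
Click 2 (0,4) count=2: revealed 1 new [(0,4)] -> total=7
Click 3 (5,2) count=3: revealed 0 new [(none)] -> total=7
Click 4 (6,5) count=2: revealed 1 new [(6,5)] -> total=8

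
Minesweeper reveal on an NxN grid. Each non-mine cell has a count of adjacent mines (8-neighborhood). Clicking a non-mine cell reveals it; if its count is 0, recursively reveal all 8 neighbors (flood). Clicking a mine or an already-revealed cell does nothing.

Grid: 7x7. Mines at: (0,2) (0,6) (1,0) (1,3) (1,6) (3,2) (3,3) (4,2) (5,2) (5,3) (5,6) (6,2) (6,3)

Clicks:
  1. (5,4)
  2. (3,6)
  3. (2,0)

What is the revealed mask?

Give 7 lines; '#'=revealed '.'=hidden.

Click 1 (5,4) count=2: revealed 1 new [(5,4)] -> total=1
Click 2 (3,6) count=0: revealed 9 new [(2,4) (2,5) (2,6) (3,4) (3,5) (3,6) (4,4) (4,5) (4,6)] -> total=10
Click 3 (2,0) count=1: revealed 1 new [(2,0)] -> total=11

Answer: .......
.......
#...###
....###
....###
....#..
.......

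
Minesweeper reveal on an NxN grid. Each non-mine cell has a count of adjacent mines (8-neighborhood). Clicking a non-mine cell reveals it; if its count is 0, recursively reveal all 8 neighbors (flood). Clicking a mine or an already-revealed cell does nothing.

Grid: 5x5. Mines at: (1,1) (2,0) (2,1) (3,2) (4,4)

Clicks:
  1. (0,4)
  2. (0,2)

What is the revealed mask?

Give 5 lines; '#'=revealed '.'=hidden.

Answer: ..###
..###
..###
...##
.....

Derivation:
Click 1 (0,4) count=0: revealed 11 new [(0,2) (0,3) (0,4) (1,2) (1,3) (1,4) (2,2) (2,3) (2,4) (3,3) (3,4)] -> total=11
Click 2 (0,2) count=1: revealed 0 new [(none)] -> total=11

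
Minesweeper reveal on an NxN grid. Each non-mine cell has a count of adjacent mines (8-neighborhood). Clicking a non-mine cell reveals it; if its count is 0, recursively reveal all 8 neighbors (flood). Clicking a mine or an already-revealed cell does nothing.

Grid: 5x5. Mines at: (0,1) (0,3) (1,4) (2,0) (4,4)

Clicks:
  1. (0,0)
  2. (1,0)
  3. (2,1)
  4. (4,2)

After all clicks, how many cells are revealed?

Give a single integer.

Answer: 16

Derivation:
Click 1 (0,0) count=1: revealed 1 new [(0,0)] -> total=1
Click 2 (1,0) count=2: revealed 1 new [(1,0)] -> total=2
Click 3 (2,1) count=1: revealed 1 new [(2,1)] -> total=3
Click 4 (4,2) count=0: revealed 13 new [(1,1) (1,2) (1,3) (2,2) (2,3) (3,0) (3,1) (3,2) (3,3) (4,0) (4,1) (4,2) (4,3)] -> total=16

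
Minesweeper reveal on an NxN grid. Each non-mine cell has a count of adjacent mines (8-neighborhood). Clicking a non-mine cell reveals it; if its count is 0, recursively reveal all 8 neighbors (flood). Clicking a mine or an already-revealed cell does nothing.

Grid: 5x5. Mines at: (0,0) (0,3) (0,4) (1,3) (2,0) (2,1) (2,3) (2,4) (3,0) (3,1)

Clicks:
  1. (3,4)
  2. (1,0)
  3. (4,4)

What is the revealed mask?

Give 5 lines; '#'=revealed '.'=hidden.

Answer: .....
#....
.....
..###
..###

Derivation:
Click 1 (3,4) count=2: revealed 1 new [(3,4)] -> total=1
Click 2 (1,0) count=3: revealed 1 new [(1,0)] -> total=2
Click 3 (4,4) count=0: revealed 5 new [(3,2) (3,3) (4,2) (4,3) (4,4)] -> total=7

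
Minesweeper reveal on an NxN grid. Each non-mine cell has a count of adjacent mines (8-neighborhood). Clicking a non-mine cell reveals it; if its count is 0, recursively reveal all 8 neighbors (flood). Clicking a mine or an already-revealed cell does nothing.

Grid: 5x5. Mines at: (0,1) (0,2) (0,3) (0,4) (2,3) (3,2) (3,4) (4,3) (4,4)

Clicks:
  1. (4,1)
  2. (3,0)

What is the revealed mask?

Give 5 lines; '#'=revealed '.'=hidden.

Click 1 (4,1) count=1: revealed 1 new [(4,1)] -> total=1
Click 2 (3,0) count=0: revealed 7 new [(1,0) (1,1) (2,0) (2,1) (3,0) (3,1) (4,0)] -> total=8

Answer: .....
##...
##...
##...
##...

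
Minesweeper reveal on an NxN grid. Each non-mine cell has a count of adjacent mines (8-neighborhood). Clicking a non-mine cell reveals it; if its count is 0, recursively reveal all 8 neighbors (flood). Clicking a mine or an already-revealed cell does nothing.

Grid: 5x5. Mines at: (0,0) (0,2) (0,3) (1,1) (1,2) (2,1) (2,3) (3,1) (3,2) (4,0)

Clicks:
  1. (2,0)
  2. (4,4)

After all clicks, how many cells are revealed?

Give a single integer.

Click 1 (2,0) count=3: revealed 1 new [(2,0)] -> total=1
Click 2 (4,4) count=0: revealed 4 new [(3,3) (3,4) (4,3) (4,4)] -> total=5

Answer: 5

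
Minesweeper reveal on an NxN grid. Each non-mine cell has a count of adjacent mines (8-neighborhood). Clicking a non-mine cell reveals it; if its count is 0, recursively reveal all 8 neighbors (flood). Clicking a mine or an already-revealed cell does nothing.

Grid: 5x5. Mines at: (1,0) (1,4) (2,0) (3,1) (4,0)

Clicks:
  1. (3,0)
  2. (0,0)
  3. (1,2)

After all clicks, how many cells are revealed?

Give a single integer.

Click 1 (3,0) count=3: revealed 1 new [(3,0)] -> total=1
Click 2 (0,0) count=1: revealed 1 new [(0,0)] -> total=2
Click 3 (1,2) count=0: revealed 9 new [(0,1) (0,2) (0,3) (1,1) (1,2) (1,3) (2,1) (2,2) (2,3)] -> total=11

Answer: 11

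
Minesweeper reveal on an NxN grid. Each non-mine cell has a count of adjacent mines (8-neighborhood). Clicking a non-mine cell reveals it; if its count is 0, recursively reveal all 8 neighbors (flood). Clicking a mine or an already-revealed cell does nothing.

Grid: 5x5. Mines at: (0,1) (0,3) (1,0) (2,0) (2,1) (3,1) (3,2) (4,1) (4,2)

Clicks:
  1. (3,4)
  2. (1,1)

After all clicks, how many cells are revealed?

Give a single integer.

Answer: 9

Derivation:
Click 1 (3,4) count=0: revealed 8 new [(1,3) (1,4) (2,3) (2,4) (3,3) (3,4) (4,3) (4,4)] -> total=8
Click 2 (1,1) count=4: revealed 1 new [(1,1)] -> total=9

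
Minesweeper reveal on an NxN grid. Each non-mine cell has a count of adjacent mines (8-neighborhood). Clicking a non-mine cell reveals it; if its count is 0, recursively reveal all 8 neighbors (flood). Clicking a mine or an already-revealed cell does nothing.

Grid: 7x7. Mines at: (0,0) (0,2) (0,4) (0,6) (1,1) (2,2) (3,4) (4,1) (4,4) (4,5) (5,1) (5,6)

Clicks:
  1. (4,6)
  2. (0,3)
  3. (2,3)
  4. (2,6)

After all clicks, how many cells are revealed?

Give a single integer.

Click 1 (4,6) count=2: revealed 1 new [(4,6)] -> total=1
Click 2 (0,3) count=2: revealed 1 new [(0,3)] -> total=2
Click 3 (2,3) count=2: revealed 1 new [(2,3)] -> total=3
Click 4 (2,6) count=0: revealed 6 new [(1,5) (1,6) (2,5) (2,6) (3,5) (3,6)] -> total=9

Answer: 9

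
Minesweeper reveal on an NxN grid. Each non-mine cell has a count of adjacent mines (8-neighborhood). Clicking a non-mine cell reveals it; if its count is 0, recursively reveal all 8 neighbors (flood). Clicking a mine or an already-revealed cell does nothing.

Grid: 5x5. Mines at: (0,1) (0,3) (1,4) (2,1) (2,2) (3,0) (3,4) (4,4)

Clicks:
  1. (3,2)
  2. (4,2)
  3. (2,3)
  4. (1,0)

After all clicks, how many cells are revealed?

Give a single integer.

Click 1 (3,2) count=2: revealed 1 new [(3,2)] -> total=1
Click 2 (4,2) count=0: revealed 5 new [(3,1) (3,3) (4,1) (4,2) (4,3)] -> total=6
Click 3 (2,3) count=3: revealed 1 new [(2,3)] -> total=7
Click 4 (1,0) count=2: revealed 1 new [(1,0)] -> total=8

Answer: 8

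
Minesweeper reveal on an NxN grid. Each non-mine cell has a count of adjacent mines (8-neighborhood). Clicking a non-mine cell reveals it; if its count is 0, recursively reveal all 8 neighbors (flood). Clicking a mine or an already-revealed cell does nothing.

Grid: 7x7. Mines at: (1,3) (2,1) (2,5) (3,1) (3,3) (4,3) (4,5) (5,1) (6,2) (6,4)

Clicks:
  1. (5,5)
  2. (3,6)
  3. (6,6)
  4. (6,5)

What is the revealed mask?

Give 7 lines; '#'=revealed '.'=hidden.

Answer: .......
.......
.......
......#
.......
.....##
.....##

Derivation:
Click 1 (5,5) count=2: revealed 1 new [(5,5)] -> total=1
Click 2 (3,6) count=2: revealed 1 new [(3,6)] -> total=2
Click 3 (6,6) count=0: revealed 3 new [(5,6) (6,5) (6,6)] -> total=5
Click 4 (6,5) count=1: revealed 0 new [(none)] -> total=5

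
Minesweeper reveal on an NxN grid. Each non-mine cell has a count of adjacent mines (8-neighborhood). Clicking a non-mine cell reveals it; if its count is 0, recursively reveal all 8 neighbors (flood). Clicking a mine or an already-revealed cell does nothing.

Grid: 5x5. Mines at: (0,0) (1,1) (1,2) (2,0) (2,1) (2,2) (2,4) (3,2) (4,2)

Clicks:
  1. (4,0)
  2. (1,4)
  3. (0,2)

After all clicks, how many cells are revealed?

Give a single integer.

Click 1 (4,0) count=0: revealed 4 new [(3,0) (3,1) (4,0) (4,1)] -> total=4
Click 2 (1,4) count=1: revealed 1 new [(1,4)] -> total=5
Click 3 (0,2) count=2: revealed 1 new [(0,2)] -> total=6

Answer: 6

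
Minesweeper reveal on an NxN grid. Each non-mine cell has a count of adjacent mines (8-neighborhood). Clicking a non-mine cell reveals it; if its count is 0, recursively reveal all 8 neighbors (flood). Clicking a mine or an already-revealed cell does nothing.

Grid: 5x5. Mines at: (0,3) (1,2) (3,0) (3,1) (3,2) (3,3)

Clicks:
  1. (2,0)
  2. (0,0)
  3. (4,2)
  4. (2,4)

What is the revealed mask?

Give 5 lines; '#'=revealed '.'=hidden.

Answer: ##...
##...
##..#
.....
..#..

Derivation:
Click 1 (2,0) count=2: revealed 1 new [(2,0)] -> total=1
Click 2 (0,0) count=0: revealed 5 new [(0,0) (0,1) (1,0) (1,1) (2,1)] -> total=6
Click 3 (4,2) count=3: revealed 1 new [(4,2)] -> total=7
Click 4 (2,4) count=1: revealed 1 new [(2,4)] -> total=8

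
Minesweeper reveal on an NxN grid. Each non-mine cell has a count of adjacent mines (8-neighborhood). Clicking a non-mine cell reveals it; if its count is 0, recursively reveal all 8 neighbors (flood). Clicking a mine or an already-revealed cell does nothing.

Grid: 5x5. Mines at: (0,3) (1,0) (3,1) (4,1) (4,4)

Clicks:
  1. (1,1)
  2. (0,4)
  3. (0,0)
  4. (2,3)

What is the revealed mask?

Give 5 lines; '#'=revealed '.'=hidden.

Answer: #...#
.####
..###
..###
.....

Derivation:
Click 1 (1,1) count=1: revealed 1 new [(1,1)] -> total=1
Click 2 (0,4) count=1: revealed 1 new [(0,4)] -> total=2
Click 3 (0,0) count=1: revealed 1 new [(0,0)] -> total=3
Click 4 (2,3) count=0: revealed 9 new [(1,2) (1,3) (1,4) (2,2) (2,3) (2,4) (3,2) (3,3) (3,4)] -> total=12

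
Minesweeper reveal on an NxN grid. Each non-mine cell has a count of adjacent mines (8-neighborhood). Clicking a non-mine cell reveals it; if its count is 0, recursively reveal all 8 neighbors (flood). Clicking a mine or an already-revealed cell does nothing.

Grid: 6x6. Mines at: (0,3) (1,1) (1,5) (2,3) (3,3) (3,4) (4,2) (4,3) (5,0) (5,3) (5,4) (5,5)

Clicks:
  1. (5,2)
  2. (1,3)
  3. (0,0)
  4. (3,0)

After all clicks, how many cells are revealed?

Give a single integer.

Click 1 (5,2) count=3: revealed 1 new [(5,2)] -> total=1
Click 2 (1,3) count=2: revealed 1 new [(1,3)] -> total=2
Click 3 (0,0) count=1: revealed 1 new [(0,0)] -> total=3
Click 4 (3,0) count=0: revealed 6 new [(2,0) (2,1) (3,0) (3,1) (4,0) (4,1)] -> total=9

Answer: 9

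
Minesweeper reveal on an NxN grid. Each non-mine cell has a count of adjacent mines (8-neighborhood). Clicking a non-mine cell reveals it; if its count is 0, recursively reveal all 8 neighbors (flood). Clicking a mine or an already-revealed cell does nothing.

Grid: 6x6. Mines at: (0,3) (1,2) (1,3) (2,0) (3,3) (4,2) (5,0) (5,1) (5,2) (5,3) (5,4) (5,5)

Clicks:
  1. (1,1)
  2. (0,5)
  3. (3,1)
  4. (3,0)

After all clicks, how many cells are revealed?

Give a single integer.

Answer: 13

Derivation:
Click 1 (1,1) count=2: revealed 1 new [(1,1)] -> total=1
Click 2 (0,5) count=0: revealed 10 new [(0,4) (0,5) (1,4) (1,5) (2,4) (2,5) (3,4) (3,5) (4,4) (4,5)] -> total=11
Click 3 (3,1) count=2: revealed 1 new [(3,1)] -> total=12
Click 4 (3,0) count=1: revealed 1 new [(3,0)] -> total=13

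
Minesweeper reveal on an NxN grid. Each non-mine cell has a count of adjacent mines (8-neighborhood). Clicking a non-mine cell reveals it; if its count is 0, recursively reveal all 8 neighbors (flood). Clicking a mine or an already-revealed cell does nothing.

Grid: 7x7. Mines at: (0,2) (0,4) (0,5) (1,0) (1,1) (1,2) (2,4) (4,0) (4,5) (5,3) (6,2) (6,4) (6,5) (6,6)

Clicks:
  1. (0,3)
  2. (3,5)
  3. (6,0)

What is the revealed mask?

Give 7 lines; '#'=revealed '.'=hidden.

Answer: ...#...
.......
.......
.....#.
.......
##.....
##.....

Derivation:
Click 1 (0,3) count=3: revealed 1 new [(0,3)] -> total=1
Click 2 (3,5) count=2: revealed 1 new [(3,5)] -> total=2
Click 3 (6,0) count=0: revealed 4 new [(5,0) (5,1) (6,0) (6,1)] -> total=6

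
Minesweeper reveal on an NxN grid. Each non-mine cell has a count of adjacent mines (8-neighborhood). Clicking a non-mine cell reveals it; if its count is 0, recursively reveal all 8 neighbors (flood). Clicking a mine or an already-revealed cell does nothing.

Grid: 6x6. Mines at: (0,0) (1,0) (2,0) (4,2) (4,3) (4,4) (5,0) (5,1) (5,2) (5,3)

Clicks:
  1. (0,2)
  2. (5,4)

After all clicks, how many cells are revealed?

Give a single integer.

Answer: 21

Derivation:
Click 1 (0,2) count=0: revealed 20 new [(0,1) (0,2) (0,3) (0,4) (0,5) (1,1) (1,2) (1,3) (1,4) (1,5) (2,1) (2,2) (2,3) (2,4) (2,5) (3,1) (3,2) (3,3) (3,4) (3,5)] -> total=20
Click 2 (5,4) count=3: revealed 1 new [(5,4)] -> total=21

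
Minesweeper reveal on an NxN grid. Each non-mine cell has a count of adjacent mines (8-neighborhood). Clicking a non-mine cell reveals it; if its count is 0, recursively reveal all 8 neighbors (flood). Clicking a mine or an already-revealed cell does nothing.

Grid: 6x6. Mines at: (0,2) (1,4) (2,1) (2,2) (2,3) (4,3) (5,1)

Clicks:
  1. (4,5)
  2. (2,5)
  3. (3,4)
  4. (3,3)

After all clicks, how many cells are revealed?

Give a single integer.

Click 1 (4,5) count=0: revealed 8 new [(2,4) (2,5) (3,4) (3,5) (4,4) (4,5) (5,4) (5,5)] -> total=8
Click 2 (2,5) count=1: revealed 0 new [(none)] -> total=8
Click 3 (3,4) count=2: revealed 0 new [(none)] -> total=8
Click 4 (3,3) count=3: revealed 1 new [(3,3)] -> total=9

Answer: 9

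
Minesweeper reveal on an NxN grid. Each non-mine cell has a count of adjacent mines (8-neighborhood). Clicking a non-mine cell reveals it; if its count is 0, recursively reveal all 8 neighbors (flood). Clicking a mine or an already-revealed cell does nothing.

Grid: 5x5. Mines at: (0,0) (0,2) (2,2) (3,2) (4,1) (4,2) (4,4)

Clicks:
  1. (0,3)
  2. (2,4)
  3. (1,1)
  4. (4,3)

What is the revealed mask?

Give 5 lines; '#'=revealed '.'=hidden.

Answer: ...##
.#.##
...##
...##
...#.

Derivation:
Click 1 (0,3) count=1: revealed 1 new [(0,3)] -> total=1
Click 2 (2,4) count=0: revealed 7 new [(0,4) (1,3) (1,4) (2,3) (2,4) (3,3) (3,4)] -> total=8
Click 3 (1,1) count=3: revealed 1 new [(1,1)] -> total=9
Click 4 (4,3) count=3: revealed 1 new [(4,3)] -> total=10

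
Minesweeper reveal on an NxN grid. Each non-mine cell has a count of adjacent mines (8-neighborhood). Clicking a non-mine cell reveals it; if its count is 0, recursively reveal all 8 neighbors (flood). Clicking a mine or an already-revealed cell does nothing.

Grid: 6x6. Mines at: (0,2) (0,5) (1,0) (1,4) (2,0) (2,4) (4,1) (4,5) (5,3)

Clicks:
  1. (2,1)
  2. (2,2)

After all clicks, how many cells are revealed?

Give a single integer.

Answer: 9

Derivation:
Click 1 (2,1) count=2: revealed 1 new [(2,1)] -> total=1
Click 2 (2,2) count=0: revealed 8 new [(1,1) (1,2) (1,3) (2,2) (2,3) (3,1) (3,2) (3,3)] -> total=9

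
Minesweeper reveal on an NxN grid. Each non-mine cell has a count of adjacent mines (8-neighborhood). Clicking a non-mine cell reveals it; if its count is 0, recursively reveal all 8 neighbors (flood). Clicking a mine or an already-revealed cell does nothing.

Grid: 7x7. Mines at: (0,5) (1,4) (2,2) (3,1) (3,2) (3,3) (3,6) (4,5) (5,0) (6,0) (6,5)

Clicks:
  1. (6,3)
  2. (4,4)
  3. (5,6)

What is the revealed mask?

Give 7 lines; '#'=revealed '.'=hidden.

Answer: .......
.......
.......
.......
.####..
.####.#
.####..

Derivation:
Click 1 (6,3) count=0: revealed 12 new [(4,1) (4,2) (4,3) (4,4) (5,1) (5,2) (5,3) (5,4) (6,1) (6,2) (6,3) (6,4)] -> total=12
Click 2 (4,4) count=2: revealed 0 new [(none)] -> total=12
Click 3 (5,6) count=2: revealed 1 new [(5,6)] -> total=13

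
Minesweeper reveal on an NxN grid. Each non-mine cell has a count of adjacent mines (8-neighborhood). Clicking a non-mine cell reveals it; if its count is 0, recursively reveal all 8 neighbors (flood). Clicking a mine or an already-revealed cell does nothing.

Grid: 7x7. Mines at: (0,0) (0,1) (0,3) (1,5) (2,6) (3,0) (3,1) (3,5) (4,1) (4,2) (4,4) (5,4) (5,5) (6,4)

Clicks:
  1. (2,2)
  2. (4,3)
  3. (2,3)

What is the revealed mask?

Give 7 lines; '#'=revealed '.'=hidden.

Click 1 (2,2) count=1: revealed 1 new [(2,2)] -> total=1
Click 2 (4,3) count=3: revealed 1 new [(4,3)] -> total=2
Click 3 (2,3) count=0: revealed 8 new [(1,2) (1,3) (1,4) (2,3) (2,4) (3,2) (3,3) (3,4)] -> total=10

Answer: .......
..###..
..###..
..###..
...#...
.......
.......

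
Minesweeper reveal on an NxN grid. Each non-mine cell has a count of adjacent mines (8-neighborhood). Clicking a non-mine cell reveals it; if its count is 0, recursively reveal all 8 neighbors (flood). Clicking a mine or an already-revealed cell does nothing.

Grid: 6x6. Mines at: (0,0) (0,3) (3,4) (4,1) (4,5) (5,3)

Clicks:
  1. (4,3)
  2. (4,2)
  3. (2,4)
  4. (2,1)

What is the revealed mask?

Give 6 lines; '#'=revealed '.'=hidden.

Answer: ......
####..
#####.
####..
..##..
......

Derivation:
Click 1 (4,3) count=2: revealed 1 new [(4,3)] -> total=1
Click 2 (4,2) count=2: revealed 1 new [(4,2)] -> total=2
Click 3 (2,4) count=1: revealed 1 new [(2,4)] -> total=3
Click 4 (2,1) count=0: revealed 12 new [(1,0) (1,1) (1,2) (1,3) (2,0) (2,1) (2,2) (2,3) (3,0) (3,1) (3,2) (3,3)] -> total=15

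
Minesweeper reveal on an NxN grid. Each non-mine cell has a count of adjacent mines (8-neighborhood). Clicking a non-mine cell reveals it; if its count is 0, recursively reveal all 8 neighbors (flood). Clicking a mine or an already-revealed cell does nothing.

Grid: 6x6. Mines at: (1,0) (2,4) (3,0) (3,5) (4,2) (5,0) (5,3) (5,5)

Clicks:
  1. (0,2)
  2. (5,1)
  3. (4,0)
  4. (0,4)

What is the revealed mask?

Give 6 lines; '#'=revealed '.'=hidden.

Click 1 (0,2) count=0: revealed 16 new [(0,1) (0,2) (0,3) (0,4) (0,5) (1,1) (1,2) (1,3) (1,4) (1,5) (2,1) (2,2) (2,3) (3,1) (3,2) (3,3)] -> total=16
Click 2 (5,1) count=2: revealed 1 new [(5,1)] -> total=17
Click 3 (4,0) count=2: revealed 1 new [(4,0)] -> total=18
Click 4 (0,4) count=0: revealed 0 new [(none)] -> total=18

Answer: .#####
.#####
.###..
.###..
#.....
.#....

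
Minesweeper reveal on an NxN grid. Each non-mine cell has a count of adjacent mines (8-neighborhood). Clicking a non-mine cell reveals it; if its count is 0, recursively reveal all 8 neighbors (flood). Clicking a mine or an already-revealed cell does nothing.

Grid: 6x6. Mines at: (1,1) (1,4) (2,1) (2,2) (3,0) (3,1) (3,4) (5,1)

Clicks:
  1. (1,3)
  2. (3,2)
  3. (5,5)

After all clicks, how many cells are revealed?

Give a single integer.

Answer: 10

Derivation:
Click 1 (1,3) count=2: revealed 1 new [(1,3)] -> total=1
Click 2 (3,2) count=3: revealed 1 new [(3,2)] -> total=2
Click 3 (5,5) count=0: revealed 8 new [(4,2) (4,3) (4,4) (4,5) (5,2) (5,3) (5,4) (5,5)] -> total=10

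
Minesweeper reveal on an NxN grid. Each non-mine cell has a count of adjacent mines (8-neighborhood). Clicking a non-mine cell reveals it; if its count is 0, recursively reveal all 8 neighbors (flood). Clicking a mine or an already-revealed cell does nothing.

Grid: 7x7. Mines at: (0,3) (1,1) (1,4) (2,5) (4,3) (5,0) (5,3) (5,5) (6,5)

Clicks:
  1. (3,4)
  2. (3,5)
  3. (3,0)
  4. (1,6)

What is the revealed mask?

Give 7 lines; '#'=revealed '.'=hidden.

Answer: .......
......#
###....
###.##.
###....
.......
.......

Derivation:
Click 1 (3,4) count=2: revealed 1 new [(3,4)] -> total=1
Click 2 (3,5) count=1: revealed 1 new [(3,5)] -> total=2
Click 3 (3,0) count=0: revealed 9 new [(2,0) (2,1) (2,2) (3,0) (3,1) (3,2) (4,0) (4,1) (4,2)] -> total=11
Click 4 (1,6) count=1: revealed 1 new [(1,6)] -> total=12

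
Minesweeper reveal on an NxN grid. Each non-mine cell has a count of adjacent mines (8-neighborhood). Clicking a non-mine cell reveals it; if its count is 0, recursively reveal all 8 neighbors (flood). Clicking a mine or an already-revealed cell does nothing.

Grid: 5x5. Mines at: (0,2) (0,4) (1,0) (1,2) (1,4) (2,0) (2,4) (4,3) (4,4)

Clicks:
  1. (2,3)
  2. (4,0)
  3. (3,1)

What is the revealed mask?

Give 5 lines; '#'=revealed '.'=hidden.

Click 1 (2,3) count=3: revealed 1 new [(2,3)] -> total=1
Click 2 (4,0) count=0: revealed 6 new [(3,0) (3,1) (3,2) (4,0) (4,1) (4,2)] -> total=7
Click 3 (3,1) count=1: revealed 0 new [(none)] -> total=7

Answer: .....
.....
...#.
###..
###..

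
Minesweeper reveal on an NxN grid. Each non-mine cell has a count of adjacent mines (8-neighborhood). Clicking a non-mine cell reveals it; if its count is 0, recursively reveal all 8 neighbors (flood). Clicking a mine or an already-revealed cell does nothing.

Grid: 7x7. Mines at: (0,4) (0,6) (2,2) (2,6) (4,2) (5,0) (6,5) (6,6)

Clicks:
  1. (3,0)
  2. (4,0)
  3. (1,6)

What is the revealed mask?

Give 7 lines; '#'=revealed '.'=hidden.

Click 1 (3,0) count=0: revealed 14 new [(0,0) (0,1) (0,2) (0,3) (1,0) (1,1) (1,2) (1,3) (2,0) (2,1) (3,0) (3,1) (4,0) (4,1)] -> total=14
Click 2 (4,0) count=1: revealed 0 new [(none)] -> total=14
Click 3 (1,6) count=2: revealed 1 new [(1,6)] -> total=15

Answer: ####...
####..#
##.....
##.....
##.....
.......
.......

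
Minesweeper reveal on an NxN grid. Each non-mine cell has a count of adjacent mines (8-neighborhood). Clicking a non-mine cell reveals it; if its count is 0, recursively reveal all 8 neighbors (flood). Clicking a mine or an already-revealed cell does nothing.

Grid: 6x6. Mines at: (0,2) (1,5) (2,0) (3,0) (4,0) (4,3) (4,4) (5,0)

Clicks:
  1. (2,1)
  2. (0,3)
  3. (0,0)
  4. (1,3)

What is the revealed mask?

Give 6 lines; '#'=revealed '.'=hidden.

Answer: ##.#..
##.#..
.#....
......
......
......

Derivation:
Click 1 (2,1) count=2: revealed 1 new [(2,1)] -> total=1
Click 2 (0,3) count=1: revealed 1 new [(0,3)] -> total=2
Click 3 (0,0) count=0: revealed 4 new [(0,0) (0,1) (1,0) (1,1)] -> total=6
Click 4 (1,3) count=1: revealed 1 new [(1,3)] -> total=7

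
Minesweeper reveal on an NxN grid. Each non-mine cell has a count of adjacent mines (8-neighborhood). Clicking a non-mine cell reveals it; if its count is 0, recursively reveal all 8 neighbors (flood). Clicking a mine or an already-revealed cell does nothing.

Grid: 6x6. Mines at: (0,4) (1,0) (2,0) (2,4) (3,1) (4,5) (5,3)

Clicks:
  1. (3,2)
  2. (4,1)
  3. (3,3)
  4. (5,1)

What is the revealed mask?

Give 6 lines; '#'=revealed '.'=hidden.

Click 1 (3,2) count=1: revealed 1 new [(3,2)] -> total=1
Click 2 (4,1) count=1: revealed 1 new [(4,1)] -> total=2
Click 3 (3,3) count=1: revealed 1 new [(3,3)] -> total=3
Click 4 (5,1) count=0: revealed 5 new [(4,0) (4,2) (5,0) (5,1) (5,2)] -> total=8

Answer: ......
......
......
..##..
###...
###...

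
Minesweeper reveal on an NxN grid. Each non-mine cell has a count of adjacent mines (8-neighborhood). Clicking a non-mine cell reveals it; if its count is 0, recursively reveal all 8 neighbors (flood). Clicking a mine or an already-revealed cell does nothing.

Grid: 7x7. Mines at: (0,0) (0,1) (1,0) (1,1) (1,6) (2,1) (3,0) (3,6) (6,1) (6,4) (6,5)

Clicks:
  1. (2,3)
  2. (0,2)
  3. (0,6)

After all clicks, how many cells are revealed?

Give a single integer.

Click 1 (2,3) count=0: revealed 27 new [(0,2) (0,3) (0,4) (0,5) (1,2) (1,3) (1,4) (1,5) (2,2) (2,3) (2,4) (2,5) (3,1) (3,2) (3,3) (3,4) (3,5) (4,1) (4,2) (4,3) (4,4) (4,5) (5,1) (5,2) (5,3) (5,4) (5,5)] -> total=27
Click 2 (0,2) count=2: revealed 0 new [(none)] -> total=27
Click 3 (0,6) count=1: revealed 1 new [(0,6)] -> total=28

Answer: 28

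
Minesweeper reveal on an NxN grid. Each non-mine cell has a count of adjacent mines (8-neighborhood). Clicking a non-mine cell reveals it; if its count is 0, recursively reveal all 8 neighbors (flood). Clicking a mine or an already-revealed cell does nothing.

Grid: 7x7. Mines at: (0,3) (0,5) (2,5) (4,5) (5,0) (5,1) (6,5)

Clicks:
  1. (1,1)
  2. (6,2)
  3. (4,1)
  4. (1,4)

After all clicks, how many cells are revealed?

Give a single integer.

Answer: 29

Derivation:
Click 1 (1,1) count=0: revealed 29 new [(0,0) (0,1) (0,2) (1,0) (1,1) (1,2) (1,3) (1,4) (2,0) (2,1) (2,2) (2,3) (2,4) (3,0) (3,1) (3,2) (3,3) (3,4) (4,0) (4,1) (4,2) (4,3) (4,4) (5,2) (5,3) (5,4) (6,2) (6,3) (6,4)] -> total=29
Click 2 (6,2) count=1: revealed 0 new [(none)] -> total=29
Click 3 (4,1) count=2: revealed 0 new [(none)] -> total=29
Click 4 (1,4) count=3: revealed 0 new [(none)] -> total=29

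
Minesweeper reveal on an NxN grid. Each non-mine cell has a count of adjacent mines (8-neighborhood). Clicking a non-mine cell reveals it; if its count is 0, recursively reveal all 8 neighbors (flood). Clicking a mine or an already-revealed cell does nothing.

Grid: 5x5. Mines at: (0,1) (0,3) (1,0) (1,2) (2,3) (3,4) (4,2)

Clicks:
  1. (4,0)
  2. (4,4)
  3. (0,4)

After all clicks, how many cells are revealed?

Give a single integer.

Click 1 (4,0) count=0: revealed 6 new [(2,0) (2,1) (3,0) (3,1) (4,0) (4,1)] -> total=6
Click 2 (4,4) count=1: revealed 1 new [(4,4)] -> total=7
Click 3 (0,4) count=1: revealed 1 new [(0,4)] -> total=8

Answer: 8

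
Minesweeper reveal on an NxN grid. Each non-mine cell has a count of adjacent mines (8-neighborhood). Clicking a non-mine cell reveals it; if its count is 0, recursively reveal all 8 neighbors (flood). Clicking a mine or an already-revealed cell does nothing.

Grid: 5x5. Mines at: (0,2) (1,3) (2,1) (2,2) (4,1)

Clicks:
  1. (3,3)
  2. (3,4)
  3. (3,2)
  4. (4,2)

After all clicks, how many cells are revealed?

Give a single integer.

Click 1 (3,3) count=1: revealed 1 new [(3,3)] -> total=1
Click 2 (3,4) count=0: revealed 7 new [(2,3) (2,4) (3,2) (3,4) (4,2) (4,3) (4,4)] -> total=8
Click 3 (3,2) count=3: revealed 0 new [(none)] -> total=8
Click 4 (4,2) count=1: revealed 0 new [(none)] -> total=8

Answer: 8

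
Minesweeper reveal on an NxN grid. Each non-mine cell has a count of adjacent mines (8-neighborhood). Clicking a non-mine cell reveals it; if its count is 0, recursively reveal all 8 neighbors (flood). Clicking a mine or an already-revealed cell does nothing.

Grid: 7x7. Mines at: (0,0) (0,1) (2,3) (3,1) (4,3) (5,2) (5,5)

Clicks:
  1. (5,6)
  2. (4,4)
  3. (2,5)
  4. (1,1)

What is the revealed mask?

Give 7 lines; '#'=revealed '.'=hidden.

Answer: ..#####
.######
....###
....###
....###
......#
.......

Derivation:
Click 1 (5,6) count=1: revealed 1 new [(5,6)] -> total=1
Click 2 (4,4) count=2: revealed 1 new [(4,4)] -> total=2
Click 3 (2,5) count=0: revealed 18 new [(0,2) (0,3) (0,4) (0,5) (0,6) (1,2) (1,3) (1,4) (1,5) (1,6) (2,4) (2,5) (2,6) (3,4) (3,5) (3,6) (4,5) (4,6)] -> total=20
Click 4 (1,1) count=2: revealed 1 new [(1,1)] -> total=21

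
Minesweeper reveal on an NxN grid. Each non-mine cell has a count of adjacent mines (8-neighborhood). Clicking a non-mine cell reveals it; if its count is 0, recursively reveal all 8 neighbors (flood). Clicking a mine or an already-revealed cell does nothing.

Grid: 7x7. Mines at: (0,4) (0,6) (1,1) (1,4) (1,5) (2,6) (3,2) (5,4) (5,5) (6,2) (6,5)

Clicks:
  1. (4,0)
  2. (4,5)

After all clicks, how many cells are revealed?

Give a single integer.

Answer: 11

Derivation:
Click 1 (4,0) count=0: revealed 10 new [(2,0) (2,1) (3,0) (3,1) (4,0) (4,1) (5,0) (5,1) (6,0) (6,1)] -> total=10
Click 2 (4,5) count=2: revealed 1 new [(4,5)] -> total=11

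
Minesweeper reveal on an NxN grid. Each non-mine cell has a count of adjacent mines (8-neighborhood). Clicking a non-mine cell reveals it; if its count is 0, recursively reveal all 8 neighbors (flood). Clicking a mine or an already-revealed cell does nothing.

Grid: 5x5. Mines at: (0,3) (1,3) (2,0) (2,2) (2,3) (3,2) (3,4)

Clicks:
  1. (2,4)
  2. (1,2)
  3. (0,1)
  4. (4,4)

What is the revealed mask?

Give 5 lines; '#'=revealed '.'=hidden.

Answer: ###..
###..
....#
.....
....#

Derivation:
Click 1 (2,4) count=3: revealed 1 new [(2,4)] -> total=1
Click 2 (1,2) count=4: revealed 1 new [(1,2)] -> total=2
Click 3 (0,1) count=0: revealed 5 new [(0,0) (0,1) (0,2) (1,0) (1,1)] -> total=7
Click 4 (4,4) count=1: revealed 1 new [(4,4)] -> total=8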